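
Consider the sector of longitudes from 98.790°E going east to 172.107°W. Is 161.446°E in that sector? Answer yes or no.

Band width going east from +98.790° to -172.107°: ((-172.107 − 98.790) mod 360) = 89.103°.
Offset of +161.446° east of the west edge: ((161.446 − 98.790) mod 360) = 62.656°.
62.656° ≤ 89.103° ⇒ inside.

Yes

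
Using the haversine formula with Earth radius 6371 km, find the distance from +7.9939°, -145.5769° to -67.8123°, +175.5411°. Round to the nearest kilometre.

Δλ = 175.5411 − -145.5769 = 321.1180°; wrapped into (−180°, 180°]: -38.8820°.
Δφ = -67.8123 − 7.9939 = -75.8062°.
a = sin²(Δφ/2) + cos φ₁ · cos φ₂ · sin²(Δλ/2) = 0.418827.
c = 2·atan2(√a, √(1−a)) = 1.40773 rad → d = 6371·c ≈ 8968.64 km.

8969 km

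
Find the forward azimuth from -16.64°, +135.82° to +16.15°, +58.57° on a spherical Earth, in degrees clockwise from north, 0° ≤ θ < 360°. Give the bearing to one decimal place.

289.3°

Δλ = 58.57 − 135.82 = -77.25°.
θ = atan2( sin Δλ · cos φ₂ , cos φ₁ · sin φ₂ − sin φ₁ · cos φ₂ · cos Δλ )
  = atan2(-0.93685, 0.32721) = -70.748° → normalised to [0°, 360°): 289.252°.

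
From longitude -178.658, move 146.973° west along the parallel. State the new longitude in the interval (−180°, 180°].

Start at -178.658°; shift −146.973° → -325.631°.
-325.631° lies outside (−180°, 180°]; add 360° → +34.369°.

+34.369°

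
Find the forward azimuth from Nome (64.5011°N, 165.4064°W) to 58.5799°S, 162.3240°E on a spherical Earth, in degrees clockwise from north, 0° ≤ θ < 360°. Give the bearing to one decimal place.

Δλ = 162.3240 − -165.4064 = 327.7304°; wrapped into (−180°, 180°]: -32.2696°.
θ = atan2( sin Δλ · cos φ₂ , cos φ₁ · sin φ₂ − sin φ₁ · cos φ₂ · cos Δλ )
  = atan2(-0.27833, -0.76522) = -160.013° → normalised to [0°, 360°): 199.987°.

200.0°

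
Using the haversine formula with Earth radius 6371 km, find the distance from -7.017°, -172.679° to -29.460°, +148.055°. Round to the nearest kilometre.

Δλ = 148.055 − -172.679 = 320.734°; wrapped into (−180°, 180°]: -39.266°.
Δφ = -29.460 − -7.017 = -22.443°.
a = sin²(Δφ/2) + cos φ₁ · cos φ₂ · sin²(Δλ/2) = 0.135429.
c = 2·atan2(√a, √(1−a)) = 0.75373 rad → d = 6371·c ≈ 4802.00 km.

4802 km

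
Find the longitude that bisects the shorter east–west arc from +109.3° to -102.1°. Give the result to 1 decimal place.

-176.4°

Signed shortest Δλ from +109.3° to -102.1° is +148.6°.
Midpoint longitude = +109.3° + (+148.6°)/2 = +109.3° + 74.3° = +183.6°.
Normalise into (−180°, 180°]: -176.4°.
(The naïve average (+109.3 + -102.1)/2 = 3.6° is on the wrong side of the globe.)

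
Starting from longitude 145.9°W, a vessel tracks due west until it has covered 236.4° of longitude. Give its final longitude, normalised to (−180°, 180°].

22.3°W

Start at -145.9°; shift −236.4° → -382.3°.
-382.3° lies outside (−180°, 180°]; add 360° → -22.3°.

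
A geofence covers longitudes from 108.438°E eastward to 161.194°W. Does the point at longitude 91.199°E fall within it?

Band width going east from +108.438° to -161.194°: ((-161.194 − 108.438) mod 360) = 90.368°.
Offset of +91.199° east of the west edge: ((91.199 − 108.438) mod 360) = 342.761°.
342.761° > 90.368° ⇒ outside.

No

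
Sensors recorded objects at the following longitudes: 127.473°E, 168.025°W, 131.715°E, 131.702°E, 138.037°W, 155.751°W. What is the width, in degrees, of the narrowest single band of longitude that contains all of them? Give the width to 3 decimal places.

Sort the longitudes: -168.025°, -155.751°, -138.037°, +127.473°, +131.702°, +131.715°.
Eastward gaps between consecutive values (wrapping around): 12.274°, 17.714°, 265.510°, 4.229°, 0.013°, 60.260°.
Largest gap = 265.510° ⇒ minimal covering band is its complement: 360° − 265.510° = 94.490°.
Band runs from +127.473° eastward to -138.037°, crossing the antimeridian.

94.490°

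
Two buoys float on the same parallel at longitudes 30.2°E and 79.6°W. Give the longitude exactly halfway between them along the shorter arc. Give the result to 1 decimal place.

24.7°W

Signed shortest Δλ from +30.2° to -79.6° is -109.8°.
Midpoint longitude = +30.2° + (-109.8°)/2 = +30.2° − 54.9° = -24.7°.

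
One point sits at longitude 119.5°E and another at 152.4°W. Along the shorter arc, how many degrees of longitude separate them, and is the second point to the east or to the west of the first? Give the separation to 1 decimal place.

Raw difference: -152.4 − 119.5 = -271.9°.
Normalise into (−180°, 180°]: -271.9° + 360° = 88.1°.
Positive ⇒ the second point lies to the east; separation 88.1°.

88.1° east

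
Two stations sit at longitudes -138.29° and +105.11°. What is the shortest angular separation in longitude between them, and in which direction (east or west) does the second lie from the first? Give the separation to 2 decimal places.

Raw difference: 105.11 − -138.29 = 243.4°.
Normalise into (−180°, 180°]: 243.4° − 360° = -116.6°.
Negative ⇒ the second point lies to the west; separation 116.60°.

116.60° west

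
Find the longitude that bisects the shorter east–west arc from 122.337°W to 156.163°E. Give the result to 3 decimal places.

Signed shortest Δλ from -122.337° to +156.163° is -81.500°.
Midpoint longitude = -122.337° + (-81.500°)/2 = -122.337° − 40.750° = -163.087°.
(The naïve average (-122.337 + +156.163)/2 = 16.913° is on the wrong side of the globe.)

163.087°W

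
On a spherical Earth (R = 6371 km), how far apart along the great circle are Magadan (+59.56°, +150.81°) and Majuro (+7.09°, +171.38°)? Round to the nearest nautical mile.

3287 nmi

Δλ = 171.38 − 150.81 = 20.57°.
Δφ = 7.09 − 59.56 = -52.47°.
a = sin²(Δφ/2) + cos φ₁ · cos φ₂ · sin²(Δλ/2) = 0.211439.
c = 2·atan2(√a, √(1−a)) = 0.95560 rad → d = 6371·c ≈ 6088.10 km ≈ 3287.31 nmi.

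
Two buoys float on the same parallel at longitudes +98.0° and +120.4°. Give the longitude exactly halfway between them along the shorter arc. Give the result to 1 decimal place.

+109.2°

Signed shortest Δλ from +98.0° to +120.4° is +22.4°.
Midpoint longitude = +98.0° + (+22.4°)/2 = +98.0° + 11.2° = +109.2°.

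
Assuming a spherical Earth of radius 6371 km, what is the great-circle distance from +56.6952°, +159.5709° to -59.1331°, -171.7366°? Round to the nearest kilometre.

Δλ = -171.7366 − 159.5709 = -331.3075°; wrapped into (−180°, 180°]: 28.6925°.
Δφ = -59.1331 − 56.6952 = -115.8283°.
a = sin²(Δφ/2) + cos φ₁ · cos φ₂ · sin²(Δλ/2) = 0.735134.
c = 2·atan2(√a, √(1−a)) = 2.06039 rad → d = 6371·c ≈ 13126.74 km.

13127 km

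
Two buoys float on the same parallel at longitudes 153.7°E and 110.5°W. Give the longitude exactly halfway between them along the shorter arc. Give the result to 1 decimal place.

158.4°W

Signed shortest Δλ from +153.7° to -110.5° is +95.8°.
Midpoint longitude = +153.7° + (+95.8°)/2 = +153.7° + 47.9° = +201.6°.
Normalise into (−180°, 180°]: -158.4°.
(The naïve average (+153.7 + -110.5)/2 = 21.6° is on the wrong side of the globe.)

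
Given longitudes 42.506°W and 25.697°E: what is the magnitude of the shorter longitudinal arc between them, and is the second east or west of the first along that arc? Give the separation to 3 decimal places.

Raw difference: 25.697 − -42.506 = 68.203°.
Normalise into (−180°, 180°]: 68.203° stays 68.203°.
Positive ⇒ the second point lies to the east; separation 68.203°.

68.203° east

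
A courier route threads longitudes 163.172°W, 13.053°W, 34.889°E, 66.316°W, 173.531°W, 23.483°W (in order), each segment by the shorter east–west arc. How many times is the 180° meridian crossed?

Leg 1: -163.172° → -13.053°, shortest Δλ = 150.119° (east) — does not cross 180°.
Leg 2: -13.053° → +34.889°, shortest Δλ = 47.942° (east) — does not cross 180°.
Leg 3: +34.889° → -66.316°, shortest Δλ = -101.205° (west) — does not cross 180°.
Leg 4: -66.316° → -173.531°, shortest Δλ = -107.215° (west) — does not cross 180°.
Leg 5: -173.531° → -23.483°, shortest Δλ = 150.048° (east) — does not cross 180°.
Total crossings: 0.

0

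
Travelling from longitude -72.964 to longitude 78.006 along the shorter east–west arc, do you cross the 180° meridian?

Signed shortest Δλ = ((78.006 − -72.964 + 180) mod 360) − 180 = 150.97°.
Going east by 150.97° from -72.964° reaches +78.006° without touching 180°.

No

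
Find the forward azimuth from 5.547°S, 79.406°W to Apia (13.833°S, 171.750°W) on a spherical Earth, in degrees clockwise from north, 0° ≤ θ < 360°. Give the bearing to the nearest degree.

256°

Δλ = -171.750 − -79.406 = -92.344°.
θ = atan2( sin Δλ · cos φ₂ , cos φ₁ · sin φ₂ − sin φ₁ · cos φ₂ · cos Δλ )
  = atan2(-0.97018, -0.24181) = -103.995° → normalised to [0°, 360°): 256.005°.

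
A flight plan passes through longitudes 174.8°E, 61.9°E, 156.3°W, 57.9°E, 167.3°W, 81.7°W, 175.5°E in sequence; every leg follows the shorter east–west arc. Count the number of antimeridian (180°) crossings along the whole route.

4

Leg 1: +174.8° → +61.9°, shortest Δλ = -112.9° (west) — does not cross 180°.
Leg 2: +61.9° → -156.3°, shortest Δλ = 141.8° (east) — crosses 180°.
Leg 3: -156.3° → +57.9°, shortest Δλ = -145.8° (west) — crosses 180°.
Leg 4: +57.9° → -167.3°, shortest Δλ = 134.8° (east) — crosses 180°.
Leg 5: -167.3° → -81.7°, shortest Δλ = 85.6° (east) — does not cross 180°.
Leg 6: -81.7° → +175.5°, shortest Δλ = -102.8° (west) — crosses 180°.
Total crossings: 4.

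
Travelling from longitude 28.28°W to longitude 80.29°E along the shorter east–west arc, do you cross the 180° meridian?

Signed shortest Δλ = ((80.29 − -28.28 + 180) mod 360) − 180 = 108.57°.
Going east by 108.57° from -28.28° reaches +80.29° without touching 180°.

No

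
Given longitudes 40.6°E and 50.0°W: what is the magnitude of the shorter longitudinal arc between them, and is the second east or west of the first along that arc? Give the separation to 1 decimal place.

90.6° west

Raw difference: -50.0 − 40.6 = -90.6°.
Normalise into (−180°, 180°]: -90.6° stays -90.6°.
Negative ⇒ the second point lies to the west; separation 90.6°.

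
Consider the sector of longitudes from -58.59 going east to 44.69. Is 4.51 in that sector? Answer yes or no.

Band width going east from -58.59° to +44.69°: ((44.69 − -58.59) mod 360) = 103.28°.
Offset of +4.51° east of the west edge: ((4.51 − -58.59) mod 360) = 63.10°.
63.10° ≤ 103.28° ⇒ inside.

Yes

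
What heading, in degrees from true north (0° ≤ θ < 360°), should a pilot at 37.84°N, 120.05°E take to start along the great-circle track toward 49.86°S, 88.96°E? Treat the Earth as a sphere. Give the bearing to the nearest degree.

199°

Δλ = 88.96 − 120.05 = -31.09°.
θ = atan2( sin Δλ · cos φ₂ , cos φ₁ · sin φ₂ − sin φ₁ · cos φ₂ · cos Δλ )
  = atan2(-0.33289, -0.94239) = -160.545° → normalised to [0°, 360°): 199.455°.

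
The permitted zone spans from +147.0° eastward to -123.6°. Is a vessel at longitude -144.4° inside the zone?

Yes

Band width going east from +147.0° to -123.6°: ((-123.6 − 147.0) mod 360) = 89.4°.
Offset of -144.4° east of the west edge: ((-144.4 − 147.0) mod 360) = 68.6°.
68.6° ≤ 89.4° ⇒ inside.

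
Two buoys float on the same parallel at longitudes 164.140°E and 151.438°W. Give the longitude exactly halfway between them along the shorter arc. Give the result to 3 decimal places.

Signed shortest Δλ from +164.140° to -151.438° is +44.422°.
Midpoint longitude = +164.140° + (+44.422°)/2 = +164.140° + 22.211° = +186.351°.
Normalise into (−180°, 180°]: -173.649°.
(The naïve average (+164.140 + -151.438)/2 = 6.351° is on the wrong side of the globe.)

173.649°W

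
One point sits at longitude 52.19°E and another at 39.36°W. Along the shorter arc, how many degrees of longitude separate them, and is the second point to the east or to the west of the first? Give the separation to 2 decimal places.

91.55° west

Raw difference: -39.36 − 52.19 = -91.55°.
Normalise into (−180°, 180°]: -91.55° stays -91.55°.
Negative ⇒ the second point lies to the west; separation 91.55°.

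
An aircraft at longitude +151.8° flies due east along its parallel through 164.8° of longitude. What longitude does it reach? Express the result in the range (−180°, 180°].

-43.4°

Start at +151.8°; shift +164.8° → +316.6°.
+316.6° lies outside (−180°, 180°]; subtract 360° → -43.4°.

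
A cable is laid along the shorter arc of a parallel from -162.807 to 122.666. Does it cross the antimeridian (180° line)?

Yes

Naïve |122.666 − -162.807| = 285.473° > 180°, so the shorter arc goes the other way round — across 180°.
Signed shortest Δλ = ((122.666 − -162.807 + 180) mod 360) − 180 = -74.527°.
Going west by 74.527° from -162.807° passes through 180° before reaching +122.666°.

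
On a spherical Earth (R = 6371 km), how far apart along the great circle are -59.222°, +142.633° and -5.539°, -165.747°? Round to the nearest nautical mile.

3991 nmi

Δλ = -165.747 − 142.633 = -308.380°; wrapped into (−180°, 180°]: 51.620°.
Δφ = -5.539 − -59.222 = 53.683°.
a = sin²(Δφ/2) + cos φ₁ · cos φ₂ · sin²(Δλ/2) = 0.300423.
c = 2·atan2(√a, √(1−a)) = 1.16020 rad → d = 6371·c ≈ 7391.65 km ≈ 3991.17 nmi.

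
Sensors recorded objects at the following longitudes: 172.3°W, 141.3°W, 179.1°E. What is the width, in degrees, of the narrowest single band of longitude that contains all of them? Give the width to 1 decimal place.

39.6°

Sort the longitudes: -172.3°, -141.3°, +179.1°.
Eastward gaps between consecutive values (wrapping around): 31.0°, 320.4°, 8.6°.
Largest gap = 320.4° ⇒ minimal covering band is its complement: 360° − 320.4° = 39.6°.
Band runs from +179.1° eastward to -141.3°, crossing the antimeridian.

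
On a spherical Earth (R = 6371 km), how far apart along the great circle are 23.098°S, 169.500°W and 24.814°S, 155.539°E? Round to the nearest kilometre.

Δλ = 155.539 − -169.500 = 325.039°; wrapped into (−180°, 180°]: -34.961°.
Δφ = -24.814 − -23.098 = -1.716°.
a = sin²(Δφ/2) + cos φ₁ · cos φ₂ · sin²(Δλ/2) = 0.075557.
c = 2·atan2(√a, √(1−a)) = 0.55692 rad → d = 6371·c ≈ 3548.16 km.

3548 km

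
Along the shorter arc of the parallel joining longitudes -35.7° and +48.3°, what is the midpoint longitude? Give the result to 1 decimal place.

Signed shortest Δλ from -35.7° to +48.3° is +84.0°.
Midpoint longitude = -35.7° + (+84.0°)/2 = -35.7° + 42.0° = +6.3°.

+6.3°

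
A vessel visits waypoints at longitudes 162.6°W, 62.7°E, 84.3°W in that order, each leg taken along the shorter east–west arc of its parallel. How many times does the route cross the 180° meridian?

1

Leg 1: -162.6° → +62.7°, shortest Δλ = -134.7° (west) — crosses 180°.
Leg 2: +62.7° → -84.3°, shortest Δλ = -147.0° (west) — does not cross 180°.
Total crossings: 1.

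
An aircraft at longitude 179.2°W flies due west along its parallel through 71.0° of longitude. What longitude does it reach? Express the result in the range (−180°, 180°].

Start at -179.2°; shift −71.0° → -250.2°.
-250.2° lies outside (−180°, 180°]; add 360° → +109.8°.

109.8°E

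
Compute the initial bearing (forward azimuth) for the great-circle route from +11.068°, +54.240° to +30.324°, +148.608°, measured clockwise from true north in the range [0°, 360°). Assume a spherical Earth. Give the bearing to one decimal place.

Δλ = 148.608 − 54.240 = 94.368°.
θ = atan2( sin Δλ · cos φ₂ , cos φ₁ · sin φ₂ − sin φ₁ · cos φ₂ · cos Δλ )
  = atan2(0.86068, 0.50812) = 59.444° → normalised to [0°, 360°): 59.444°.

59.4°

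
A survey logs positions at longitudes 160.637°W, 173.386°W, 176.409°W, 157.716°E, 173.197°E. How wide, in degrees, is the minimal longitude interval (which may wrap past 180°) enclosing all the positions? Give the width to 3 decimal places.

Sort the longitudes: -176.409°, -173.386°, -160.637°, +157.716°, +173.197°.
Eastward gaps between consecutive values (wrapping around): 3.023°, 12.749°, 318.353°, 15.481°, 10.394°.
Largest gap = 318.353° ⇒ minimal covering band is its complement: 360° − 318.353° = 41.647°.
Band runs from +157.716° eastward to -160.637°, crossing the antimeridian.

41.647°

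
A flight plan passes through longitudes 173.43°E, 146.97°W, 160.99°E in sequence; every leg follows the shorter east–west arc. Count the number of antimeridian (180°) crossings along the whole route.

2

Leg 1: +173.43° → -146.97°, shortest Δλ = 39.6° (east) — crosses 180°.
Leg 2: -146.97° → +160.99°, shortest Δλ = -52.04° (west) — crosses 180°.
Total crossings: 2.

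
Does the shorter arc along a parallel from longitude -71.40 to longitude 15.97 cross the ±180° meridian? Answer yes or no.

Signed shortest Δλ = ((15.97 − -71.40 + 180) mod 360) − 180 = 87.37°.
Going east by 87.37° from -71.40° reaches +15.97° without touching 180°.

No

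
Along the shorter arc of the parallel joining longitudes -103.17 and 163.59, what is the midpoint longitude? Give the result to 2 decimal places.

-149.79°

Signed shortest Δλ from -103.17° to +163.59° is -93.24°.
Midpoint longitude = -103.17° + (-93.24°)/2 = -103.17° − 46.62° = -149.79°.
(The naïve average (-103.17 + +163.59)/2 = 30.21° is on the wrong side of the globe.)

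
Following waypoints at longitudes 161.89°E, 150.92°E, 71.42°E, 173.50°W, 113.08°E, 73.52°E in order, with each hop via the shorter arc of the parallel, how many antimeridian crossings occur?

Leg 1: +161.89° → +150.92°, shortest Δλ = -10.97° (west) — does not cross 180°.
Leg 2: +150.92° → +71.42°, shortest Δλ = -79.5° (west) — does not cross 180°.
Leg 3: +71.42° → -173.50°, shortest Δλ = 115.08° (east) — crosses 180°.
Leg 4: -173.50° → +113.08°, shortest Δλ = -73.42° (west) — crosses 180°.
Leg 5: +113.08° → +73.52°, shortest Δλ = -39.56° (west) — does not cross 180°.
Total crossings: 2.

2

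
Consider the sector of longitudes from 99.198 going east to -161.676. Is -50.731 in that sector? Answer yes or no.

No

Band width going east from +99.198° to -161.676°: ((-161.676 − 99.198) mod 360) = 99.126°.
Offset of -50.731° east of the west edge: ((-50.731 − 99.198) mod 360) = 210.071°.
210.071° > 99.126° ⇒ outside.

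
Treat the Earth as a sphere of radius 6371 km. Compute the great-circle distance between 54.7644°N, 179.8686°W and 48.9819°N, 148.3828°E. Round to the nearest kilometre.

2251 km

Δλ = 148.3828 − -179.8686 = 328.2514°; wrapped into (−180°, 180°]: -31.7486°.
Δφ = 48.9819 − 54.7644 = -5.7825°.
a = sin²(Δφ/2) + cos φ₁ · cos φ₂ · sin²(Δλ/2) = 0.030873.
c = 2·atan2(√a, √(1−a)) = 0.35325 rad → d = 6371·c ≈ 2250.56 km.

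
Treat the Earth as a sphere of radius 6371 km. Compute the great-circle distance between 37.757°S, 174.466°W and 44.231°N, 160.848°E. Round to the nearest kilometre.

Δλ = 160.848 − -174.466 = 335.314°; wrapped into (−180°, 180°]: -24.686°.
Δφ = 44.231 − -37.757 = 81.988°.
a = sin²(Δφ/2) + cos φ₁ · cos φ₂ · sin²(Δλ/2) = 0.456196.
c = 2·atan2(√a, √(1−a)) = 1.48308 rad → d = 6371·c ≈ 9448.68 km.

9449 km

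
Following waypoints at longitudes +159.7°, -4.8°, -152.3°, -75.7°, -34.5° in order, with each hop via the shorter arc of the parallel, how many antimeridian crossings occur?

Leg 1: +159.7° → -4.8°, shortest Δλ = -164.5° (west) — does not cross 180°.
Leg 2: -4.8° → -152.3°, shortest Δλ = -147.5° (west) — does not cross 180°.
Leg 3: -152.3° → -75.7°, shortest Δλ = 76.6° (east) — does not cross 180°.
Leg 4: -75.7° → -34.5°, shortest Δλ = 41.2° (east) — does not cross 180°.
Total crossings: 0.

0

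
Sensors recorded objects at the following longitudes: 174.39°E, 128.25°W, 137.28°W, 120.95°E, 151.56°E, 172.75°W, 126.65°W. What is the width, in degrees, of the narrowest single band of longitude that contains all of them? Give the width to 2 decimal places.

Sort the longitudes: -172.75°, -137.28°, -128.25°, -126.65°, +120.95°, +151.56°, +174.39°.
Eastward gaps between consecutive values (wrapping around): 35.47°, 9.03°, 1.60°, 247.60°, 30.61°, 22.83°, 12.86°.
Largest gap = 247.60° ⇒ minimal covering band is its complement: 360° − 247.60° = 112.40°.
Band runs from +120.95° eastward to -126.65°, crossing the antimeridian.

112.40°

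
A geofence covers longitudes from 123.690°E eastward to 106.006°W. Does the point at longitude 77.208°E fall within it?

No

Band width going east from +123.690° to -106.006°: ((-106.006 − 123.690) mod 360) = 130.304°.
Offset of +77.208° east of the west edge: ((77.208 − 123.690) mod 360) = 313.518°.
313.518° > 130.304° ⇒ outside.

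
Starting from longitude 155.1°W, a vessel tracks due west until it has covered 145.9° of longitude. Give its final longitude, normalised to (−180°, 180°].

59.0°E

Start at -155.1°; shift −145.9° → -301.0°.
-301.0° lies outside (−180°, 180°]; add 360° → +59.0°.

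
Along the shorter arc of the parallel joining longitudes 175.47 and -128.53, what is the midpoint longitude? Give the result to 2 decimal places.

Signed shortest Δλ from +175.47° to -128.53° is +56.00°.
Midpoint longitude = +175.47° + (+56.00°)/2 = +175.47° + 28.00° = +203.47°.
Normalise into (−180°, 180°]: -156.53°.
(The naïve average (+175.47 + -128.53)/2 = 23.47° is on the wrong side of the globe.)

-156.53°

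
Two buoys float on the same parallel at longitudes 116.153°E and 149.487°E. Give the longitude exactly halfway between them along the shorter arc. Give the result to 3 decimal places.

132.820°E

Signed shortest Δλ from +116.153° to +149.487° is +33.334°.
Midpoint longitude = +116.153° + (+33.334°)/2 = +116.153° + 16.667° = +132.820°.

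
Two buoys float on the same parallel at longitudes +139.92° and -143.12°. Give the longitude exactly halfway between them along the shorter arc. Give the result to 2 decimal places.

Signed shortest Δλ from +139.92° to -143.12° is +76.96°.
Midpoint longitude = +139.92° + (+76.96°)/2 = +139.92° + 38.48° = +178.40°.
(The naïve average (+139.92 + -143.12)/2 = -1.6° is on the wrong side of the globe.)

+178.40°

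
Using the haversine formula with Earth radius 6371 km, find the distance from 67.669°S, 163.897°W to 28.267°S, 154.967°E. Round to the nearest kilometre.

5155 km

Δλ = 154.967 − -163.897 = 318.864°; wrapped into (−180°, 180°]: -41.136°.
Δφ = -28.267 − -67.669 = 39.402°.
a = sin²(Δφ/2) + cos φ₁ · cos φ₂ · sin²(Δλ/2) = 0.154948.
c = 2·atan2(√a, √(1−a)) = 0.80916 rad → d = 6371·c ≈ 5155.18 km.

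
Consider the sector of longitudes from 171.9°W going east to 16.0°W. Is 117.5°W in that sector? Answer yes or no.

Yes

Band width going east from -171.9° to -16.0°: ((-16.0 − -171.9) mod 360) = 155.9°.
Offset of -117.5° east of the west edge: ((-117.5 − -171.9) mod 360) = 54.4°.
54.4° ≤ 155.9° ⇒ inside.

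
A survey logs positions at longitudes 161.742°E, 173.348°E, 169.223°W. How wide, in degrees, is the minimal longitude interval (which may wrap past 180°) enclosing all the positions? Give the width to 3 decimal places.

29.035°

Sort the longitudes: -169.223°, +161.742°, +173.348°.
Eastward gaps between consecutive values (wrapping around): 330.965°, 11.606°, 17.429°.
Largest gap = 330.965° ⇒ minimal covering band is its complement: 360° − 330.965° = 29.035°.
Band runs from +161.742° eastward to -169.223°, crossing the antimeridian.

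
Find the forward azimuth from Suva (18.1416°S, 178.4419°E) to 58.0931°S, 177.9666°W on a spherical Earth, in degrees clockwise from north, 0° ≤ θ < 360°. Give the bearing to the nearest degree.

Δλ = -177.9666 − 178.4419 = -356.4085°; wrapped into (−180°, 180°]: 3.5915°.
θ = atan2( sin Δλ · cos φ₂ , cos φ₁ · sin φ₂ − sin φ₁ · cos φ₂ · cos Δλ )
  = atan2(0.03311, -0.64246) = 177.050° → normalised to [0°, 360°): 177.050°.

177°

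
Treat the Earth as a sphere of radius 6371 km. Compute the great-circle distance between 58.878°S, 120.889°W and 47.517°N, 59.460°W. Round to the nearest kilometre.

13084 km

Δλ = -59.460 − -120.889 = 61.429°.
Δφ = 47.517 − -58.878 = 106.395°.
a = sin²(Δφ/2) + cos φ₁ · cos φ₂ · sin²(Δλ/2) = 0.732194.
c = 2·atan2(√a, √(1−a)) = 2.05374 rad → d = 6371·c ≈ 13084.38 km.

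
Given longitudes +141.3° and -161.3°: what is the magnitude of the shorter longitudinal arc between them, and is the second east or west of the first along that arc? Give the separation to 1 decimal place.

Raw difference: -161.3 − 141.3 = -302.6°.
Normalise into (−180°, 180°]: -302.6° + 360° = 57.4°.
Positive ⇒ the second point lies to the east; separation 57.4°.

57.4° east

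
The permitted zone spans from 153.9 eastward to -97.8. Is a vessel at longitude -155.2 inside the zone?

Band width going east from +153.9° to -97.8°: ((-97.8 − 153.9) mod 360) = 108.3°.
Offset of -155.2° east of the west edge: ((-155.2 − 153.9) mod 360) = 50.9°.
50.9° ≤ 108.3° ⇒ inside.

Yes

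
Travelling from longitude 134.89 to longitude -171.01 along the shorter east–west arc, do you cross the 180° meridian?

Naïve |-171.01 − 134.89| = 305.9° > 180°, so the shorter arc goes the other way round — across 180°.
Signed shortest Δλ = ((-171.01 − 134.89 + 180) mod 360) − 180 = 54.1°.
Going east by 54.1° from +134.89° passes through 180° before reaching -171.01°.

Yes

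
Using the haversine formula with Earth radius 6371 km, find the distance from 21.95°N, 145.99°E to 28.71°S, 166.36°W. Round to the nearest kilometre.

7604 km

Δλ = -166.36 − 145.99 = -312.35°; wrapped into (−180°, 180°]: 47.65°.
Δφ = -28.71 − 21.95 = -50.66°.
a = sin²(Δφ/2) + cos φ₁ · cos φ₂ · sin²(Δλ/2) = 0.315777.
c = 2·atan2(√a, √(1−a)) = 1.19346 rad → d = 6371·c ≈ 7603.53 km.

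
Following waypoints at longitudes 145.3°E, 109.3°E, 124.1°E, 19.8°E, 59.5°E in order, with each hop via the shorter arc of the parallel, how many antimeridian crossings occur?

0

Leg 1: +145.3° → +109.3°, shortest Δλ = -36.0° (west) — does not cross 180°.
Leg 2: +109.3° → +124.1°, shortest Δλ = 14.8° (east) — does not cross 180°.
Leg 3: +124.1° → +19.8°, shortest Δλ = -104.3° (west) — does not cross 180°.
Leg 4: +19.8° → +59.5°, shortest Δλ = 39.7° (east) — does not cross 180°.
Total crossings: 0.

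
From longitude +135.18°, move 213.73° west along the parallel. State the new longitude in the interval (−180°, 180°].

Start at +135.18°; shift −213.73° → -78.55°.
-78.55° already lies in (−180°, 180°].

-78.55°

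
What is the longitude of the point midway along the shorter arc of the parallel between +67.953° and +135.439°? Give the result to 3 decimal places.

Signed shortest Δλ from +67.953° to +135.439° is +67.486°.
Midpoint longitude = +67.953° + (+67.486°)/2 = +67.953° + 33.743° = +101.696°.

+101.696°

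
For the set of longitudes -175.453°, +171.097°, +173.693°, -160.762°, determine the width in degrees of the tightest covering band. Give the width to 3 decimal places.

28.141°

Sort the longitudes: -175.453°, -160.762°, +171.097°, +173.693°.
Eastward gaps between consecutive values (wrapping around): 14.691°, 331.859°, 2.596°, 10.854°.
Largest gap = 331.859° ⇒ minimal covering band is its complement: 360° − 331.859° = 28.141°.
Band runs from +171.097° eastward to -160.762°, crossing the antimeridian.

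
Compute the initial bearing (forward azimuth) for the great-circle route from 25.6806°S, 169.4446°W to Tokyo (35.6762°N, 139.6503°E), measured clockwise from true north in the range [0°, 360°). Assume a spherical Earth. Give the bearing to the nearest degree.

Δλ = 139.6503 − -169.4446 = 309.0949°; wrapped into (−180°, 180°]: -50.9051°.
θ = atan2( sin Δλ · cos φ₂ , cos φ₁ · sin φ₂ − sin φ₁ · cos φ₂ · cos Δλ )
  = atan2(-0.63045, 0.74759) = -40.141° → normalised to [0°, 360°): 319.859°.

320°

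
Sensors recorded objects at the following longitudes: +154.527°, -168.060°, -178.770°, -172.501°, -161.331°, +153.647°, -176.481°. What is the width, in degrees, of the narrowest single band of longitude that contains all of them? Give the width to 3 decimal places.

45.022°

Sort the longitudes: -178.770°, -176.481°, -172.501°, -168.060°, -161.331°, +153.647°, +154.527°.
Eastward gaps between consecutive values (wrapping around): 2.289°, 3.980°, 4.441°, 6.729°, 314.978°, 0.880°, 26.703°.
Largest gap = 314.978° ⇒ minimal covering band is its complement: 360° − 314.978° = 45.022°.
Band runs from +153.647° eastward to -161.331°, crossing the antimeridian.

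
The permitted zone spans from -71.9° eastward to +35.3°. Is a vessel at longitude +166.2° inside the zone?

Band width going east from -71.9° to +35.3°: ((35.3 − -71.9) mod 360) = 107.2°.
Offset of +166.2° east of the west edge: ((166.2 − -71.9) mod 360) = 238.1°.
238.1° > 107.2° ⇒ outside.

No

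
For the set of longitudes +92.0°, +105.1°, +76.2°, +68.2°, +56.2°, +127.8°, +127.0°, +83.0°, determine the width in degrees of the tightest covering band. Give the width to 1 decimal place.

Sort the longitudes: +56.2°, +68.2°, +76.2°, +83.0°, +92.0°, +105.1°, +127.0°, +127.8°.
Eastward gaps between consecutive values (wrapping around): 12.0°, 8.0°, 6.8°, 9.0°, 13.1°, 21.9°, 0.8°, 288.4°.
Largest gap = 288.4° ⇒ minimal covering band is its complement: 360° − 288.4° = 71.6°.
Band runs from +56.2° eastward to +127.8°.

71.6°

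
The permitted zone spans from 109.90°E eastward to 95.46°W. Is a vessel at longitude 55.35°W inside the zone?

No

Band width going east from +109.90° to -95.46°: ((-95.46 − 109.90) mod 360) = 154.64°.
Offset of -55.35° east of the west edge: ((-55.35 − 109.90) mod 360) = 194.75°.
194.75° > 154.64° ⇒ outside.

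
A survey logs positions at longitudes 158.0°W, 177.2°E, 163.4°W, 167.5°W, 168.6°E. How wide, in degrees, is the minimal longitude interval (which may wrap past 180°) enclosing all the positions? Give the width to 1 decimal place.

33.4°

Sort the longitudes: -167.5°, -163.4°, -158.0°, +168.6°, +177.2°.
Eastward gaps between consecutive values (wrapping around): 4.1°, 5.4°, 326.6°, 8.6°, 15.3°.
Largest gap = 326.6° ⇒ minimal covering band is its complement: 360° − 326.6° = 33.4°.
Band runs from +168.6° eastward to -158.0°, crossing the antimeridian.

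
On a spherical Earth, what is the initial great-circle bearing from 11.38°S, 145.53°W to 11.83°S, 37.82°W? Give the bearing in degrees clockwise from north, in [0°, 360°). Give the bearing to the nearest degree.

Δλ = -37.82 − -145.53 = 107.71°.
θ = atan2( sin Δλ · cos φ₂ , cos φ₁ · sin φ₂ − sin φ₁ · cos φ₂ · cos Δλ )
  = atan2(0.93238, -0.25973) = 105.566° → normalised to [0°, 360°): 105.566°.

106°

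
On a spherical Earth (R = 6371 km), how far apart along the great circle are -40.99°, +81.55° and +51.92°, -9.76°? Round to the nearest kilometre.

Δλ = -9.76 − 81.55 = -91.31°.
Δφ = 51.92 − -40.99 = 92.91°.
a = sin²(Δφ/2) + cos φ₁ · cos φ₂ · sin²(Δλ/2) = 0.763478.
c = 2·atan2(√a, √(1−a)) = 2.12581 rad → d = 6371·c ≈ 13543.55 km.

13544 km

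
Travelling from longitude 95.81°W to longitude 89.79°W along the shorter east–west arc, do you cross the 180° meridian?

Signed shortest Δλ = ((-89.79 − -95.81 + 180) mod 360) − 180 = 6.02°.
Going east by 6.02° from -95.81° reaches -89.79° without touching 180°.

No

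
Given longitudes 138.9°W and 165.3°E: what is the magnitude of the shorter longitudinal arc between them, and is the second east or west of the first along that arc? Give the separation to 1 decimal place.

55.8° west

Raw difference: 165.3 − -138.9 = 304.2°.
Normalise into (−180°, 180°]: 304.2° − 360° = -55.8°.
Negative ⇒ the second point lies to the west; separation 55.8°.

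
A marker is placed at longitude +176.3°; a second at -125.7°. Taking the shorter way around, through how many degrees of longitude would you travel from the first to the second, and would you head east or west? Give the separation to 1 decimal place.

Raw difference: -125.7 − 176.3 = -302.0°.
Normalise into (−180°, 180°]: -302.0° + 360° = 58.0°.
Positive ⇒ the second point lies to the east; separation 58.0°.

58.0° east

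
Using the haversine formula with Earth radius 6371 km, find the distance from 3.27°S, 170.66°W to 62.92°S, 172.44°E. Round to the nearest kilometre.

6777 km

Δλ = 172.44 − -170.66 = 343.10°; wrapped into (−180°, 180°]: -16.90°.
Δφ = -62.92 − -3.27 = -59.65°.
a = sin²(Δφ/2) + cos φ₁ · cos φ₂ · sin²(Δλ/2) = 0.257174.
c = 2·atan2(√a, √(1−a)) = 1.06369 rad → d = 6371·c ≈ 6776.75 km.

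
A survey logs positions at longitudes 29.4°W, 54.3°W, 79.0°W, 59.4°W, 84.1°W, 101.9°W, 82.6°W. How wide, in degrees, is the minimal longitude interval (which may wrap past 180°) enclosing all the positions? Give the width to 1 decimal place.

72.5°

Sort the longitudes: -101.9°, -84.1°, -82.6°, -79.0°, -59.4°, -54.3°, -29.4°.
Eastward gaps between consecutive values (wrapping around): 17.8°, 1.5°, 3.6°, 19.6°, 5.1°, 24.9°, 287.5°.
Largest gap = 287.5° ⇒ minimal covering band is its complement: 360° − 287.5° = 72.5°.
Band runs from -101.9° eastward to -29.4°.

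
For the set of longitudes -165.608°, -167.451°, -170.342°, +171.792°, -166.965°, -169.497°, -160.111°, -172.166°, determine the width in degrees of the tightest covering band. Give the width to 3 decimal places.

Sort the longitudes: -172.166°, -170.342°, -169.497°, -167.451°, -166.965°, -165.608°, -160.111°, +171.792°.
Eastward gaps between consecutive values (wrapping around): 1.824°, 0.845°, 2.046°, 0.486°, 1.357°, 5.497°, 331.903°, 16.042°.
Largest gap = 331.903° ⇒ minimal covering band is its complement: 360° − 331.903° = 28.097°.
Band runs from +171.792° eastward to -160.111°, crossing the antimeridian.

28.097°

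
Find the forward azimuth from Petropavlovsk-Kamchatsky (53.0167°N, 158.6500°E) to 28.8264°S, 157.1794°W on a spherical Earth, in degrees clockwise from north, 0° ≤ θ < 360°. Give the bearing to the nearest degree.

Δλ = -157.1794 − 158.6500 = -315.8294°; wrapped into (−180°, 180°]: 44.1706°.
θ = atan2( sin Δλ · cos φ₂ , cos φ₁ · sin φ₂ − sin φ₁ · cos φ₂ · cos Δλ )
  = atan2(0.61045, -0.79202) = 142.377° → normalised to [0°, 360°): 142.377°.

142°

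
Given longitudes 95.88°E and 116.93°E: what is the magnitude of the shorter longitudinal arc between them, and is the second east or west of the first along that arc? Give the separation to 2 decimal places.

21.05° east

Raw difference: 116.93 − 95.88 = 21.05°.
Normalise into (−180°, 180°]: 21.05° stays 21.05°.
Positive ⇒ the second point lies to the east; separation 21.05°.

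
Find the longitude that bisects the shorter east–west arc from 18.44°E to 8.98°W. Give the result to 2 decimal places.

4.73°E

Signed shortest Δλ from +18.44° to -8.98° is -27.42°.
Midpoint longitude = +18.44° + (-27.42°)/2 = +18.44° − 13.71° = +4.73°.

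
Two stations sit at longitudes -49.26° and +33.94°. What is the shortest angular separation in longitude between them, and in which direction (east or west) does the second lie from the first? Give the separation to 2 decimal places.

83.20° east

Raw difference: 33.94 − -49.26 = 83.2°.
Normalise into (−180°, 180°]: 83.2° stays 83.2°.
Positive ⇒ the second point lies to the east; separation 83.20°.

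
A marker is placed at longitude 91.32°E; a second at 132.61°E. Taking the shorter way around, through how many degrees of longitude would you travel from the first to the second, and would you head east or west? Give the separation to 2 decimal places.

41.29° east

Raw difference: 132.61 − 91.32 = 41.29°.
Normalise into (−180°, 180°]: 41.29° stays 41.29°.
Positive ⇒ the second point lies to the east; separation 41.29°.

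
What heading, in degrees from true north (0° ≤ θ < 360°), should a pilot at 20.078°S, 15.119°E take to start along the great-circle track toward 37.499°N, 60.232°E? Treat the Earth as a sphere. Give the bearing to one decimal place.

Δλ = 60.232 − 15.119 = 45.113°.
θ = atan2( sin Δλ · cos φ₂ , cos φ₁ · sin φ₂ − sin φ₁ · cos φ₂ · cos Δλ )
  = atan2(0.56210, 0.76396) = 36.345° → normalised to [0°, 360°): 36.345°.

36.3°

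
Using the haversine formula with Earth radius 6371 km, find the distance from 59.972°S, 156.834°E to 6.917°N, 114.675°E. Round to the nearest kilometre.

Δλ = 114.675 − 156.834 = -42.159°.
Δφ = 6.917 − -59.972 = 66.889°.
a = sin²(Δφ/2) + cos φ₁ · cos φ₂ · sin²(Δλ/2) = 0.368005.
c = 2·atan2(√a, √(1−a)) = 1.30364 rad → d = 6371·c ≈ 8305.49 km.

8305 km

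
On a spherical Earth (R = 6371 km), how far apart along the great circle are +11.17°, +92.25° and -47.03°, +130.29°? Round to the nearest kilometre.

Δλ = 130.29 − 92.25 = 38.04°.
Δφ = -47.03 − 11.17 = -58.20°.
a = sin²(Δφ/2) + cos φ₁ · cos φ₂ · sin²(Δλ/2) = 0.307545.
c = 2·atan2(√a, √(1−a)) = 1.17569 rad → d = 6371·c ≈ 7490.29 km.

7490 km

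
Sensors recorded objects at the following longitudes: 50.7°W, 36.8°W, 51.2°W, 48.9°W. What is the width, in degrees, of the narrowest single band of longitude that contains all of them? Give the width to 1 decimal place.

Sort the longitudes: -51.2°, -50.7°, -48.9°, -36.8°.
Eastward gaps between consecutive values (wrapping around): 0.5°, 1.8°, 12.1°, 345.6°.
Largest gap = 345.6° ⇒ minimal covering band is its complement: 360° − 345.6° = 14.4°.
Band runs from -51.2° eastward to -36.8°.

14.4°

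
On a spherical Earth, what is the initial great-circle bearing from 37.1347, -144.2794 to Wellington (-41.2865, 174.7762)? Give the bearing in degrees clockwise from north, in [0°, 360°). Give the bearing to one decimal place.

Δλ = 174.7762 − -144.2794 = 319.0556°; wrapped into (−180°, 180°]: -40.9444°.
θ = atan2( sin Δλ · cos φ₂ , cos φ₁ · sin φ₂ − sin φ₁ · cos φ₂ · cos Δλ )
  = atan2(-0.49243, -0.86867) = -150.452° → normalised to [0°, 360°): 209.548°.

209.5°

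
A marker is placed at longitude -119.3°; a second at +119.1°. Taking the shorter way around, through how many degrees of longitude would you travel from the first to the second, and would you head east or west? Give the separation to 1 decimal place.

Raw difference: 119.1 − -119.3 = 238.4°.
Normalise into (−180°, 180°]: 238.4° − 360° = -121.6°.
Negative ⇒ the second point lies to the west; separation 121.6°.

121.6° west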